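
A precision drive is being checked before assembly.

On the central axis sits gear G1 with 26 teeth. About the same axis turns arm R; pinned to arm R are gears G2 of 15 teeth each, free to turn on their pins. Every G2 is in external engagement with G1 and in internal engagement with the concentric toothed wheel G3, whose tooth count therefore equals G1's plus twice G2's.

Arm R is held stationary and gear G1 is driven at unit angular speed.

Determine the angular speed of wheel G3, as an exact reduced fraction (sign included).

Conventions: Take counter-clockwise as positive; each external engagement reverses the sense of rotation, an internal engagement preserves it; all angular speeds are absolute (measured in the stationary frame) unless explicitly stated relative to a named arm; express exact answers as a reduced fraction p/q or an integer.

topology: planetary set — G1 26T / G2 15T / G3 56T, arm = carrier (Willis)
ring teeth: 26 + 2·15 = 56
26(ω_sun−ω_arm) = −56(ω_ring−ω_arm),  ω_arm = 0, ω_sun = 1
ω_ring = 0 − (26/56)(1−0) = -13/28
exact speed ratio = -13/28

-13/28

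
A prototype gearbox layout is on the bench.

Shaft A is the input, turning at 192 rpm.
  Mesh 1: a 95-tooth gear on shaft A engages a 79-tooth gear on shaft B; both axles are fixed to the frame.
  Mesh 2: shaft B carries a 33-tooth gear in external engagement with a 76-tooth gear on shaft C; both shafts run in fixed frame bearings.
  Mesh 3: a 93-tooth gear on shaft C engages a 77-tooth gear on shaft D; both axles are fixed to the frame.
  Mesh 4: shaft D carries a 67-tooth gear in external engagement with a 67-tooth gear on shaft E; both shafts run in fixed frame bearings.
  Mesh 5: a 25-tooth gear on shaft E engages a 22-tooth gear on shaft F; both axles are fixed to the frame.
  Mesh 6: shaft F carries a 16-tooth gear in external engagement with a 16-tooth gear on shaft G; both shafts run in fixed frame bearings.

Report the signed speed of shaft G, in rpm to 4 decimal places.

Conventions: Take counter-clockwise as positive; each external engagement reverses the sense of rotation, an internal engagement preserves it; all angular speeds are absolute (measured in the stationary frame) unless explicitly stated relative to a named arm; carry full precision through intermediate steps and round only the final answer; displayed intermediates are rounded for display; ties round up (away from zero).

+137.5966 rpm

6-mesh fixed-axis compound train (all bearings frame-fixed)
mesh 1 [95T→79T]: ω = 192.0000×95/79 = 230.8861 rpm, sense flips to −
mesh 2 [33T→76T]: ω = 230.8861×33/76 = 100.2532 rpm, sense flips to +
mesh 3 [93T→77T]: ω = 100.2532×93/77 = 121.0850 rpm, sense flips to −
mesh 4 [67T→67T]: ω = 121.0850×67/67 = 121.0850 rpm, sense flips to +
mesh 5 [25T→22T]: ω = 121.0850×25/22 = 137.5966 rpm, sense flips to −
mesh 6 [16T→16T]: ω = 137.5966×16/16 = 137.5966 rpm, sense flips to +
signed output speed = +137.5966 rpm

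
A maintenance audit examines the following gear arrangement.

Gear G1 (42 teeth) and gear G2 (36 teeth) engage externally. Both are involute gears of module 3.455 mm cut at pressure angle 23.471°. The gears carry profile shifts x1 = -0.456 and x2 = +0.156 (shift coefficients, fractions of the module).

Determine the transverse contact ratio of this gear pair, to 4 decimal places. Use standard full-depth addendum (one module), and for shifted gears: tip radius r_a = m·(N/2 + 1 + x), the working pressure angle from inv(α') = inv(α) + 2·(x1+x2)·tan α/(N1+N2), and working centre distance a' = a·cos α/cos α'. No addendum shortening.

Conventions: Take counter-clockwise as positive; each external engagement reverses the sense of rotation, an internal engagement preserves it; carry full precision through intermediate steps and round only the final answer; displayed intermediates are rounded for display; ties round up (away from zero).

1.6017

single-mesh involute tooth geometry (42T engaging 36T at module 3.455)
base radii: r_b1 = 66.551929, r_b2 = 57.044510
tip radii: r_a1 = 74.434520, r_a2 = 66.183980
inv(α') = inv(23.471°) + 2·(-0.456+0.156)·tan α/(42+36) = 0.02122436  ⇒  α' = 22.40265°
a' = a·cos α / cos α' = 134.7450·cos 23.471°/cos 22.40265° = 133.685927
action lengths: √(r_a1²−r_b1²) = 33.336745, √(r_a2²−r_b2²) = 33.559545
base pitch p_b = π·m·cos α = 9.956145
CR = (33.336745 + 33.559545 − 133.685927·sin 22.40265°)/9.956145 = 1.601707
contact ratio ≈ 1.6017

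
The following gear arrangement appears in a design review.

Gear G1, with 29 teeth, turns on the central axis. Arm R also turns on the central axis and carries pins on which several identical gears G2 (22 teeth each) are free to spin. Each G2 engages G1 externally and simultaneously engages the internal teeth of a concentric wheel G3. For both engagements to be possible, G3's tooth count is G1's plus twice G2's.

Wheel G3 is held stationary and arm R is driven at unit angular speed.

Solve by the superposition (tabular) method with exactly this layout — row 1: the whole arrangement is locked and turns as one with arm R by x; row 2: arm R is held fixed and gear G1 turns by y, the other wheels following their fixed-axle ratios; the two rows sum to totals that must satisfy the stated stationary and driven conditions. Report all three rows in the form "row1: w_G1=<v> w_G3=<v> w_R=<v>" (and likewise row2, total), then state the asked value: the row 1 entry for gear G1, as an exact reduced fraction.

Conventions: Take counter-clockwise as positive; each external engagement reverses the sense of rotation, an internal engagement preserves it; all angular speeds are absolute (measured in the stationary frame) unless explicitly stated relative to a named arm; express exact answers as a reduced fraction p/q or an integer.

row1: w_G1=1 w_G3=1 w_R=1
row2: w_G1=73/29 w_G3=-1 w_R=0
total: w_G1=102/29 w_G3=0 w_R=1
asked value: 1

planetary set (29T centre, 22T on arm, 73T internal) — Willis relation
superposition row 1 [locked train]: every member turns x
row 2: sun turns y, ring = −(29/73)·y, arm 0
boundary: total ω_ring = x − (29/73)·y = 0 and total ω_arm = x = 1  ⇒  y = 73/29, x = 1
row 2 ring = −(29/73)·73/29 = -1
totals (row 1 + row 2): sun 1 + 73/29 = 102/29, ring 1 + (-1) = 0, arm 1 + 0 = 1
asked cell (row1, sun) = 1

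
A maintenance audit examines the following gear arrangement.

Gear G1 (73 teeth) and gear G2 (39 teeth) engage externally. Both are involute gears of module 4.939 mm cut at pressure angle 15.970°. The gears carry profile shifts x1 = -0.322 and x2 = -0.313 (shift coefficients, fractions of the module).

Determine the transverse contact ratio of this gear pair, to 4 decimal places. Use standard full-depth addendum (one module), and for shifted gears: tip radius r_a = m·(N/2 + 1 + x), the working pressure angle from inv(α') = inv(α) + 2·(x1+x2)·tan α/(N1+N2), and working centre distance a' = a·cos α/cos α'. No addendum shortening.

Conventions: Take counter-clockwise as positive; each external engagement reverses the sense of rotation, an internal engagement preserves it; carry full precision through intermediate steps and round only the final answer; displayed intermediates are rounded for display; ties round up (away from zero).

2.3499

class = single-mesh tooth geometry [involute pair 73T × 39T, m = 4.939]
base radii: r_b1 = 173.316004, r_b2 = 92.593482
tip radii: r_a1 = 183.622142, r_a2 = 99.703593
inv(α') = inv(15.970°) + 2·(-0.322-0.313)·tan α/(73+39) = 0.00420468  ⇒  α' = 13.24179°
a' = a·cos α / cos α' = 276.5840·cos 15.970°/cos 13.24179° = 273.172571
action lengths: √(r_a1²−r_b1²) = 60.651906, √(r_a2²−r_b2²) = 36.976392
base pitch p_b = π·m·cos α = 14.917487
CR = (60.651906 + 36.976392 − 273.172571·sin 13.24179°)/14.917487 = 2.349937
contact ratio ≈ 2.3499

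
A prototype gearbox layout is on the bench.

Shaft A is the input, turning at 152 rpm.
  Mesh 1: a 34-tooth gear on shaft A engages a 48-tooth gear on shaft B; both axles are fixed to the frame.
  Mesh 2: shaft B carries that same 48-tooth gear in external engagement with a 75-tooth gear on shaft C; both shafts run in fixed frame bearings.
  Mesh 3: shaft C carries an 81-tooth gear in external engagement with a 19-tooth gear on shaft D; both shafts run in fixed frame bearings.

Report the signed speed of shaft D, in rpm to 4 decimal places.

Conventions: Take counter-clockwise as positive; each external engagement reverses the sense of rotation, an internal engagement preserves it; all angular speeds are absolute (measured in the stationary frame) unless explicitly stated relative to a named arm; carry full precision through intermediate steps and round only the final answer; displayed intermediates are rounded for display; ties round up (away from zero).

topology: fixed-axis compound train — 3 meshes, A→D
mesh 1 [34T→48T]: ω = 152.0000×34/48 = 107.6667 rpm, sense flips to −
mesh 2 [48T→75T]: ω = 107.6667×48/75 = 68.9067 rpm, sense flips to +
mesh 3 [81T→19T]: ω = 68.9067×81/19 = 293.7600 rpm, sense flips to −
signed output speed = -293.7600 rpm

-293.7600 rpm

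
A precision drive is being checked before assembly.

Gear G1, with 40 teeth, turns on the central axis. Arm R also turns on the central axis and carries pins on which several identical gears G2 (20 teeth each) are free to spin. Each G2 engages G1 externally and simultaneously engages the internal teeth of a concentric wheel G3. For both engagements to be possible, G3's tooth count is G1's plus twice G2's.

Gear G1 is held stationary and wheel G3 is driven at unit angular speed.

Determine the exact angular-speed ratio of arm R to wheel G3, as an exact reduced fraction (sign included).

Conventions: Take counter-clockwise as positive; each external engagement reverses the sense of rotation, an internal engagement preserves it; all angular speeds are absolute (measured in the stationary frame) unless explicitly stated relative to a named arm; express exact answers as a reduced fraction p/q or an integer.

2/3

planetary set (40T centre, 20T on arm, 80T internal) — Willis relation
ring teeth: 40 + 2·20 = 80
40(ω_sun−ω_arm) = −80(ω_ring−ω_arm),  ω_sun = 0, ω_ring = 1
40(0−ω_arm) = −80(1−ω_arm)  ⇒  120·ω_arm = 80  ⇒  ω_arm = 2/3
ω_out/ω_in = 2/3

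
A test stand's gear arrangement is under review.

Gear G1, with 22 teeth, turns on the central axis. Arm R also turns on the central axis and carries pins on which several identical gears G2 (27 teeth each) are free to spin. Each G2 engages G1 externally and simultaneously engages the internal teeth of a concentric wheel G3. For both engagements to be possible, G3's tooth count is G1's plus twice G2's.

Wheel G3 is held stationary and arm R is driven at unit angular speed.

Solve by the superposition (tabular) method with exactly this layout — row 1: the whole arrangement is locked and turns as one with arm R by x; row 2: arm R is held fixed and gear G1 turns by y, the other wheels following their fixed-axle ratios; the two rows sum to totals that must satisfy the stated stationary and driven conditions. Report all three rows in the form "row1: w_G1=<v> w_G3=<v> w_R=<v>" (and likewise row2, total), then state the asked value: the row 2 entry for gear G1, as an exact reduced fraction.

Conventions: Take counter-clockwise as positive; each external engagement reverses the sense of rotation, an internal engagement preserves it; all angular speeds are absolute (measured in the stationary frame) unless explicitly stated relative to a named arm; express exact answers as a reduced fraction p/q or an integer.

row1: w_G1=1 w_G3=1 w_R=1
row2: w_G1=38/11 w_G3=-1 w_R=0
total: w_G1=49/11 w_G3=0 w_R=1
asked value: 38/11

class = planetary set [G3 = 22+2·27 = 76; Willis about the carrier]
row 1 — lock + rotate with arm: ω_sun = ω_ring = ω_arm = x
row 2 — arm fixed, fixed-axis ratios: sun y, ring −(22/76)·y, arm 0
boundary: total ω_ring = x − (22/76)·y = 0 and total ω_arm = x = 1  ⇒  y = 38/11, x = 1
row 2 ring = −(22/76)·38/11 = -1
totals (row 1 + row 2): sun 1 + 38/11 = 49/11, ring 1 + (-1) = 0, arm 1 + 0 = 1
asked cell (row2, sun) = 38/11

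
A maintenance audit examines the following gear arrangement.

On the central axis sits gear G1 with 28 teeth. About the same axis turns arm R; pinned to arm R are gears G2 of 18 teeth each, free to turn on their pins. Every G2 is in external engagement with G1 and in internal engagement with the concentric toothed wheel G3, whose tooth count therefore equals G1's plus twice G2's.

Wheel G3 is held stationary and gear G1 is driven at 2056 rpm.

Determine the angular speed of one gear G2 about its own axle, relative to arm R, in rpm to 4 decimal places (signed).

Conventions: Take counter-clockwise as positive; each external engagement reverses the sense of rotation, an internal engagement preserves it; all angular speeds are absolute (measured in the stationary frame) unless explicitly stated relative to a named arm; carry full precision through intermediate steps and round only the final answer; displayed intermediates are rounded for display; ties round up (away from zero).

topology: planetary set — G1 28T / G2 18T / G3 64T, arm = carrier (Willis)
normalise by the input: solve with ω_sun = 1, then scale by 2056 rpm
ring teeth: 28 + 2·18 = 64
28(ω_sun−ω_arm) = −64(ω_ring−ω_arm),  ω_ring = 0, ω_sun = 1
28(1−ω_arm) = −64(0−ω_arm)  ⇒  92·ω_arm = 28  ⇒  ω_arm = 7/23
sun–planet mesh: 28·(1−7/23) = −18·(ω_p−ω_arm)  ⇒  ω_p−ω_arm = -224/207
scale: ω_p−ω_arm = -224/207 × 2056 rpm = -2224.8502 rpm

-2224.8502 rpm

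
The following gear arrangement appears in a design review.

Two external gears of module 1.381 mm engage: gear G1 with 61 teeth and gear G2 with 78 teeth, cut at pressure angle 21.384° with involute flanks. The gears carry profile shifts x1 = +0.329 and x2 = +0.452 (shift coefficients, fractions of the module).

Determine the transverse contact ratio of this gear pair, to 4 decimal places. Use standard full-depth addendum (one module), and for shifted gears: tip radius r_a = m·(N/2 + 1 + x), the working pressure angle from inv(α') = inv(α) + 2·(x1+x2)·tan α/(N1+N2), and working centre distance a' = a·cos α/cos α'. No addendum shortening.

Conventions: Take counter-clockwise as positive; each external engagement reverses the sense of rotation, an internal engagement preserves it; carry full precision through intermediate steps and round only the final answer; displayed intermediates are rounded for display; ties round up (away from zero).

1.6569

topology: single-mesh involute geometry — m = 1.381, 61T/78T pair
base radii: r_b1 = 39.220827, r_b2 = 50.151221
tip radii: r_a1 = 43.955849, r_a2 = 55.864212
inv(α') = inv(21.384°) + 2·(+0.329+0.452)·tan α/(61+78) = 0.02275267  ⇒  α' = 22.90531°
a' = a·cos α / cos α' = 95.9795·cos 21.384°/cos 22.90531° = 97.022321
action lengths: √(r_a1²−r_b1²) = 19.845488, √(r_a2²−r_b2²) = 24.610266
base pitch p_b = π·m·cos α = 4.039864
CR = (19.845488 + 24.610266 − 97.022321·sin 22.90531°)/4.039864 = 1.656928
contact ratio ≈ 1.6569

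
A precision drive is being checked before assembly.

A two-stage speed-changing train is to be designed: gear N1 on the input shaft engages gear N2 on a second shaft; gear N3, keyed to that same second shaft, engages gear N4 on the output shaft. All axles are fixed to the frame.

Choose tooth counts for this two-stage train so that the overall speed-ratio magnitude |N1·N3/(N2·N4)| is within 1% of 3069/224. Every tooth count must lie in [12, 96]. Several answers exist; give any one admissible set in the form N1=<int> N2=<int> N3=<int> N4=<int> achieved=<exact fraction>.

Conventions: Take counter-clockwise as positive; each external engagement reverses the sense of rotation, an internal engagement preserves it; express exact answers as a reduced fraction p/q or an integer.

topology: fixed-axis compound train — 2 stages, target 3069/224
target = 3069/224 in lowest terms: an exact hit needs N1·N3 = k·3069 and N2·N4 = k·224 for one integer k, every count in [12, 96]; additionally prefer no 1:1 stage (N1 ≠ N2, N3 ≠ N4)
k = 1: N1·N3 = 3069 = 33·93, N2·N4 = 224 = 14·16
achieved = 33·93/(14·16) = 3069/224; |achieved − target| = 0 ≤ 3069/22400 ✓

N1=33 N2=14 N3=93 N4=16 achieved=3069/224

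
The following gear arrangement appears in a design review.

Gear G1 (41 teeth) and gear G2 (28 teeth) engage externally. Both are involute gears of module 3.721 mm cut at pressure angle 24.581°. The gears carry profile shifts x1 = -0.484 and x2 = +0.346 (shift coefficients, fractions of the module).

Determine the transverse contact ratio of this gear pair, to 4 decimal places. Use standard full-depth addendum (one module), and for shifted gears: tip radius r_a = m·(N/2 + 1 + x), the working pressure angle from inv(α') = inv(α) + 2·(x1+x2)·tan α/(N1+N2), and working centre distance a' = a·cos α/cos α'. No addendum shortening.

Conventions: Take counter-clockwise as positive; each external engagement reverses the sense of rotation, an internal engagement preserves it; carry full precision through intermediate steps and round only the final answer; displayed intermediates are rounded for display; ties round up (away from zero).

1.4904

class = single-mesh tooth geometry [involute pair 41T × 28T, m = 3.721]
base radii: r_b1 = 69.367511, r_b2 = 47.372935
tip radii: r_a1 = 78.200536, r_a2 = 57.102466
inv(α') = inv(24.581°) + 2·(-0.484+0.346)·tan α/(41+28) = 0.02658556  ⇒  α' = 24.06797°
a' = a·cos α / cos α' = 128.3745·cos 24.581°/cos 24.06797° = 127.855943
action lengths: √(r_a1²−r_b1²) = 36.103632, √(r_a2²−r_b2²) = 31.882545
base pitch p_b = π·m·cos α = 10.630462
CR = (36.103632 + 31.882545 − 127.855943·sin 24.06797°)/10.630462 = 1.490430
contact ratio ≈ 1.4904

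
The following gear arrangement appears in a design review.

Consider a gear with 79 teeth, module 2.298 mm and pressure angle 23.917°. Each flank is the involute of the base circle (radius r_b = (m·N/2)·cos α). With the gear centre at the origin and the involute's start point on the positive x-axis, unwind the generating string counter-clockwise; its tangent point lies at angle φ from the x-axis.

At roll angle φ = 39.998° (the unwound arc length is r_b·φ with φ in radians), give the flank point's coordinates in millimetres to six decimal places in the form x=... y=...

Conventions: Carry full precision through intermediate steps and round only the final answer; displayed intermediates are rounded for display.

x=100.798278 y=8.959177

class = single-mesh tooth geometry [base-circle involute, m = 2.298, 79T]
pitch radius r_p = m·N/2 = 2.298·79/2 = 90.771000
base radius r_b = r_p·cos α = 90.771000·cos 23.917° = 82.976831
roll angle φ = 39.998° = 0.69809679 rad
x = r_b·(cos φ + φ·sin φ) = 100.798278
y = r_b·(sin φ − φ·cos φ) = 8.959177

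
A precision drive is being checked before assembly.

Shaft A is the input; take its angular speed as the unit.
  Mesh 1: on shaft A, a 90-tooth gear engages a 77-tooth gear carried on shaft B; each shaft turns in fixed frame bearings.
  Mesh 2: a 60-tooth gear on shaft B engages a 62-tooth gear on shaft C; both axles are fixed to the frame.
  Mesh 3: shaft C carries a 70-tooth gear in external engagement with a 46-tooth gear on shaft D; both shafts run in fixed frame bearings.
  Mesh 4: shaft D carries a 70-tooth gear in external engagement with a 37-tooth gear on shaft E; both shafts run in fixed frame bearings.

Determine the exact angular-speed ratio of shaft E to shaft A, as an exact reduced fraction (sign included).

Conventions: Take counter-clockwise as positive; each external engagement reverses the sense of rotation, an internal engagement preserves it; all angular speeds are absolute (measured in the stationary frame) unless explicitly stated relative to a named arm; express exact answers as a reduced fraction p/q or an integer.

945000/290191

class = fixed-axis compound train [4 meshes; 4 ratios multiply, 4 sense flips]
mesh 1 [90T→77T]: running ratio 90/77, sense −
mesh 2 [60T→62T]: running ratio 2700/2387, sense +
mesh 3 [70T→46T]: running ratio 13500/7843, sense −
mesh 4 [70T→37T]: running ratio 945000/290191, sense +
ω_out/ω_in = 945000/290191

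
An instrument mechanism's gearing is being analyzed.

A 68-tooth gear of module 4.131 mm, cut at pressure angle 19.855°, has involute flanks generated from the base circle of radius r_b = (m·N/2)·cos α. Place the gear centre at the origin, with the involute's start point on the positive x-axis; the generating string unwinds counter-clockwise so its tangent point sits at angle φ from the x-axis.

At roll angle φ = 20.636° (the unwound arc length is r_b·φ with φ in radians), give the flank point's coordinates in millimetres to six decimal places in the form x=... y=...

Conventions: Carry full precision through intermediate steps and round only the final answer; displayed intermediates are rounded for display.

x=140.397153 y=2.030774

class = single-mesh tooth geometry [base-circle involute, m = 4.131, 68T]
pitch radius r_p = m·N/2 = 4.131·68/2 = 140.454000
base radius r_b = r_p·cos α = 140.454000·cos 19.855° = 132.104736
roll angle φ = 20.636° = 0.36016614 rad
x = r_b·(cos φ + φ·sin φ) = 140.397153
y = r_b·(sin φ − φ·cos φ) = 2.030774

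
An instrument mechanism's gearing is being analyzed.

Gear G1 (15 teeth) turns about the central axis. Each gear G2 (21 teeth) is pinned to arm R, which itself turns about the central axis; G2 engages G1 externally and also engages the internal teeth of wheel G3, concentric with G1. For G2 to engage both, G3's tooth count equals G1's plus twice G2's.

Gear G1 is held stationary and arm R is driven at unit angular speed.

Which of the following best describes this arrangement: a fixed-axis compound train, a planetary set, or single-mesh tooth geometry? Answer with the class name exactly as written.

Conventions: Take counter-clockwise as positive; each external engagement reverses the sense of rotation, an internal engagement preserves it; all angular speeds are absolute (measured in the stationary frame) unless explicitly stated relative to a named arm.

planetary set

recognized (axles ride arm R): planetary set, 15/21/57 teeth
classification: planetary set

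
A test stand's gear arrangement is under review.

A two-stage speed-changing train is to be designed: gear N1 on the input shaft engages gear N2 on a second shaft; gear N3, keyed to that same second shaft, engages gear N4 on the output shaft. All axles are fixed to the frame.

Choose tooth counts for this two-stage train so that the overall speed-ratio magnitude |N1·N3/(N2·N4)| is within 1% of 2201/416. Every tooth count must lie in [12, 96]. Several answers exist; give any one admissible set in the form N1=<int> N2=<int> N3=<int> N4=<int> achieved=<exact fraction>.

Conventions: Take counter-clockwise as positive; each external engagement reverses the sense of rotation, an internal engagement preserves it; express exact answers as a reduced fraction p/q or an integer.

N1=31 N2=13 N3=71 N4=32 achieved=2201/416

topology: fixed-axis compound train — 2 stages, target 2201/416
target = 2201/416 in lowest terms: an exact hit needs N1·N3 = k·2201 and N2·N4 = k·416 for one integer k, every count in [12, 96]; additionally prefer no 1:1 stage (N1 ≠ N2, N3 ≠ N4)
k = 1: N1·N3 = 2201 = 31·71, N2·N4 = 416 = 13·32
achieved = 31·71/(13·32) = 2201/416; |achieved − target| = 0 ≤ 2201/41600 ✓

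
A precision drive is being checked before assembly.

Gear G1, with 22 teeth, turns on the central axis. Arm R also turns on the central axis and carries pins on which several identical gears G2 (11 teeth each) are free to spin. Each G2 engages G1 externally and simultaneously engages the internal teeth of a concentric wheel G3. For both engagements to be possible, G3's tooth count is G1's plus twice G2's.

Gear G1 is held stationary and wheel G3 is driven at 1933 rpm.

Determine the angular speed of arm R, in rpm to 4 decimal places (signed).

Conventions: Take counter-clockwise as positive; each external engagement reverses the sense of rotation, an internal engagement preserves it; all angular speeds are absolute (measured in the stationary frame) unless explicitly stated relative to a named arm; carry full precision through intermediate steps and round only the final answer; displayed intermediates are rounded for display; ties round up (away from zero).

class = planetary set [G3 = 22+2·11 = 44; Willis about the carrier]
normalise by the input: solve with ω_ring = 1, then scale by 1933 rpm
ring teeth: 22 + 2·11 = 44
22(ω_sun−ω_arm) = −44(ω_ring−ω_arm),  ω_sun = 0, ω_ring = 1
22(0−ω_arm) = −44(1−ω_arm)  ⇒  66·ω_arm = 44  ⇒  ω_arm = 2/3
scale: ω_arm = 2/3 × 1933 rpm = +1288.6667 rpm

+1288.6667 rpm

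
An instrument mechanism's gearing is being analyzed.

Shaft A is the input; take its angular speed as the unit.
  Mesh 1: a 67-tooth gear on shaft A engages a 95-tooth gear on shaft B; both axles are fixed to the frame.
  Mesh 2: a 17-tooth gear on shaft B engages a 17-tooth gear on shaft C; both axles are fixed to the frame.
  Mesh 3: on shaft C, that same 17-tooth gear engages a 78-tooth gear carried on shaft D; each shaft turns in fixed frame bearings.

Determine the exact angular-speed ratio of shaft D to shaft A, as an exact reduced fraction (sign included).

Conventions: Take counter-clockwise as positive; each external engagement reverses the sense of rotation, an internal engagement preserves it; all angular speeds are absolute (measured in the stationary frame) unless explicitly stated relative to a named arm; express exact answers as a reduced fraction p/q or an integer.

-1139/7410

class = fixed-axis compound train [3 meshes; 3 ratios multiply, 3 sense flips]
mesh 1 [67T→95T]: running ratio 67/95, sense −
mesh 2 [17T→17T]: running ratio 67/95, sense +
mesh 3 [17T→78T]: running ratio 1139/7410, sense −
ω_out/ω_in = -1139/7410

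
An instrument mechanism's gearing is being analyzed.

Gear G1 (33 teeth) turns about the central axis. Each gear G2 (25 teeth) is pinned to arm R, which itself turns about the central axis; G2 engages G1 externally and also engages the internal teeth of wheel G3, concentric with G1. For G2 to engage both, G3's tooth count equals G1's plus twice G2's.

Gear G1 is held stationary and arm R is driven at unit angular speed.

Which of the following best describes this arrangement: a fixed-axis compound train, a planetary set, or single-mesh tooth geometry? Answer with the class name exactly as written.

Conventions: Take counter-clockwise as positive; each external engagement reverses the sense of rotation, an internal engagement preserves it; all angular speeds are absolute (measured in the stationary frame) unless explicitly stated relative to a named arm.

topology: planetary set — G1 33T / G2 25T / G3 83T, arm = carrier (Willis)
classification: planetary set

planetary set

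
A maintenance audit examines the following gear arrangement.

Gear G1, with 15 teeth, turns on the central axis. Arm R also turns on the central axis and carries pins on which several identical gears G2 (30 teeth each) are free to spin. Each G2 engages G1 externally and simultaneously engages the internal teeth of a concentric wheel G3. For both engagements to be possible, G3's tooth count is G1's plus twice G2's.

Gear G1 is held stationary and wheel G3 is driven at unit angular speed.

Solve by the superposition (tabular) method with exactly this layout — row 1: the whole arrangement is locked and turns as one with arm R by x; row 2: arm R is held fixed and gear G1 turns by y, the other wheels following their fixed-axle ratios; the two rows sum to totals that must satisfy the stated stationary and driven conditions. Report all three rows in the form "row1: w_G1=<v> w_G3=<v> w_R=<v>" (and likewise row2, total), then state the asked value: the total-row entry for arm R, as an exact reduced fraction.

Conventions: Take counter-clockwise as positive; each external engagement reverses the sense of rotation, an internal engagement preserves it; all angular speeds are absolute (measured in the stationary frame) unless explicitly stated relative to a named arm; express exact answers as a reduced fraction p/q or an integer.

class = planetary set [G3 = 15+2·30 = 75; Willis about the carrier]
row 1 (train locked, turned with arm): all members turn x
row 2 (arm held, sun turns y): ω_ring = −(15/75)·y, ω_arm = 0
boundary: total ω_sun = x + y = 0 and total ω_ring = x − (15/75)·y = 1  ⇒  y = -5/6, x = 5/6
row 2 ring = −(15/75)·(-5/6) = 1/6
totals (row 1 + row 2): sun 5/6 + (-5/6) = 0, ring 5/6 + 1/6 = 1, arm 5/6 + 0 = 5/6
asked cell (total, arm) = 5/6

row1: w_G1=5/6 w_G3=5/6 w_R=5/6
row2: w_G1=-5/6 w_G3=1/6 w_R=0
total: w_G1=0 w_G3=1 w_R=5/6
asked value: 5/6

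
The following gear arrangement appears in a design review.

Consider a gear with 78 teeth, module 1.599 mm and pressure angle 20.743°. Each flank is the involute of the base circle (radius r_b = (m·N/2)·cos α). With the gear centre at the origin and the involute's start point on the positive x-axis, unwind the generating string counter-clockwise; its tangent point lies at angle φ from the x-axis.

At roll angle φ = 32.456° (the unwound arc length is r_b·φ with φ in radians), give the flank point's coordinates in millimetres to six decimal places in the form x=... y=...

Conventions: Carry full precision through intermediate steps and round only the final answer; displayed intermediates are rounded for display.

recognized (one wheel, involute flank): single-mesh tooth geometry, m = 1.599, N = 78
pitch radius r_p = m·N/2 = 1.599·78/2 = 62.361000
base radius r_b = r_p·cos α = 62.361000·cos 20.743° = 58.318666
roll angle φ = 32.456° = 0.56646406 rad
x = r_b·(cos φ + φ·sin φ) = 66.938034
y = r_b·(sin φ − φ·cos φ) = 3.421395

x=66.938034 y=3.421395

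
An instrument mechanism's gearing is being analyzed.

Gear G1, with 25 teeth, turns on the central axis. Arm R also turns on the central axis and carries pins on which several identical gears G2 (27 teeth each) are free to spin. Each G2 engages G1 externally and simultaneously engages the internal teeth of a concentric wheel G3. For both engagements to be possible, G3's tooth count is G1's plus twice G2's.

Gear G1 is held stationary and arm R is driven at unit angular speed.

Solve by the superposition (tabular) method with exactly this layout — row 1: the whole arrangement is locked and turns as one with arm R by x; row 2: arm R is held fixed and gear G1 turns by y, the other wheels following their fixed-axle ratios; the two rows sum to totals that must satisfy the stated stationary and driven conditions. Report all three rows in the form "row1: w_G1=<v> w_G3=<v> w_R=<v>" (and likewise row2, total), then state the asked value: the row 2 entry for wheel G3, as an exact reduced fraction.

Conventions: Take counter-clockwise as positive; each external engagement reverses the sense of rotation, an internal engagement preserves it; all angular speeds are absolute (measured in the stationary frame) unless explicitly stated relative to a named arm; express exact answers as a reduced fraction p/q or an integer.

row1: w_G1=1 w_G3=1 w_R=1
row2: w_G1=-1 w_G3=25/79 w_R=0
total: w_G1=0 w_G3=104/79 w_R=1
asked value: 25/79

topology: planetary set — G1 25T / G2 27T / G3 79T, arm = carrier (Willis)
row 1 — lock + rotate with arm: ω_sun = ω_ring = ω_arm = x
row 2 (arm held, sun turns y): ω_ring = −(25/79)·y, ω_arm = 0
boundary: total ω_sun = x + y = 0 and total ω_arm = x = 1  ⇒  y = -1, x = 1
row 2 ring = −(25/79)·(-1) = 25/79
totals (row 1 + row 2): sun 1 + (-1) = 0, ring 1 + 25/79 = 104/79, arm 1 + 0 = 1
asked cell (row2, ring) = 25/79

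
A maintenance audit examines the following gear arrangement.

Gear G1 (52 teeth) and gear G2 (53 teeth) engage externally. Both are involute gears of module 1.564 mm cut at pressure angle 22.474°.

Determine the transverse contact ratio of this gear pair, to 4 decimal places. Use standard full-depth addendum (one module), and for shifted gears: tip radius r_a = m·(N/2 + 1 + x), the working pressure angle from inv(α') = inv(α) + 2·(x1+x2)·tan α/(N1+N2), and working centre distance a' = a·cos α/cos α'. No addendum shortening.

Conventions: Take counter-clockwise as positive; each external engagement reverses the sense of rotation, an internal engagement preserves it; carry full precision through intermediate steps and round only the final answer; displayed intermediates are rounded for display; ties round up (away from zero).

class = single-mesh tooth geometry [involute pair 52T × 53T, m = 1.564]
base radii: r_b1 = 37.575695, r_b2 = 38.298305
tip radii: r_a1 = 42.228000, r_a2 = 43.010000
no profile shift: α' = α, a' = a
action lengths: √(r_a1²−r_b1²) = 19.268397, √(r_a2²−r_b2²) = 19.572940
base pitch p_b = π·m·cos α = 4.540290
CR = (19.268397 + 19.572940 − 82.110000·sin 22.47400°)/4.540290 = 1.641664
contact ratio ≈ 1.6417

1.6417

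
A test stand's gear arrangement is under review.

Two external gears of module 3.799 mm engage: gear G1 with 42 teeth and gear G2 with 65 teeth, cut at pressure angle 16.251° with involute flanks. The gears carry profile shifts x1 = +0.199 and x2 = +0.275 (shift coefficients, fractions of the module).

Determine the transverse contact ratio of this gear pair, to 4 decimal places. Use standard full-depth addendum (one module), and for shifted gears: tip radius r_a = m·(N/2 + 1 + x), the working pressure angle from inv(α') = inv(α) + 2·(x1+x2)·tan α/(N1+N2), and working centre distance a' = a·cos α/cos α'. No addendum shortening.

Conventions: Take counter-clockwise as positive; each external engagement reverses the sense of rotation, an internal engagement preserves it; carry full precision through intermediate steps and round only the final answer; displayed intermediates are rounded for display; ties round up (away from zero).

class = single-mesh tooth geometry [involute pair 42T × 65T, m = 3.799]
base radii: r_b1 = 76.591428, r_b2 = 118.534352
tip radii: r_a1 = 84.334001, r_a2 = 128.311225
inv(α') = inv(16.251°) + 2·(+0.199+0.275)·tan α/(42+65) = 0.01044147  ⇒  α' = 17.82508°
a' = a·cos α / cos α' = 203.2465·cos 16.251°/cos 17.82508° = 204.965031
action lengths: √(r_a1²−r_b1²) = 35.298398, √(r_a2²−r_b2²) = 49.126141
base pitch p_b = π·m·cos α = 11.458051
CR = (35.298398 + 49.126141 − 204.965031·sin 17.82508°)/11.458051 = 1.892317
contact ratio ≈ 1.8923

1.8923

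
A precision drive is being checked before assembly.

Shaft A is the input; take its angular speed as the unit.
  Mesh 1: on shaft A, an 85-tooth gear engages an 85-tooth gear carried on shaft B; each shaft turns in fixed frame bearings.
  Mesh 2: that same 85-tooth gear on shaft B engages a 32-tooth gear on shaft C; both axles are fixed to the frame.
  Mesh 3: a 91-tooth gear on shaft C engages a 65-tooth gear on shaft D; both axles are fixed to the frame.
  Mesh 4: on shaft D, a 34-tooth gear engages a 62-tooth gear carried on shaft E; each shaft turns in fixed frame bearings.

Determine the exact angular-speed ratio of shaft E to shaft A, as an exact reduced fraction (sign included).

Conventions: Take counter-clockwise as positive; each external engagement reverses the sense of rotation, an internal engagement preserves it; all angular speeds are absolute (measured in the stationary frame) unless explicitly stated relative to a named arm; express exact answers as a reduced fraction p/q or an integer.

class = fixed-axis compound train [4 meshes; 4 ratios multiply, 4 sense flips]
mesh 1 [85T→85T]: running ratio 1, sense −
mesh 2 [85T→32T]: running ratio 85/32, sense +
mesh 3 [91T→65T]: running ratio 119/32, sense −
mesh 4 [34T→62T]: running ratio 2023/992, sense +
ω_out/ω_in = 2023/992

2023/992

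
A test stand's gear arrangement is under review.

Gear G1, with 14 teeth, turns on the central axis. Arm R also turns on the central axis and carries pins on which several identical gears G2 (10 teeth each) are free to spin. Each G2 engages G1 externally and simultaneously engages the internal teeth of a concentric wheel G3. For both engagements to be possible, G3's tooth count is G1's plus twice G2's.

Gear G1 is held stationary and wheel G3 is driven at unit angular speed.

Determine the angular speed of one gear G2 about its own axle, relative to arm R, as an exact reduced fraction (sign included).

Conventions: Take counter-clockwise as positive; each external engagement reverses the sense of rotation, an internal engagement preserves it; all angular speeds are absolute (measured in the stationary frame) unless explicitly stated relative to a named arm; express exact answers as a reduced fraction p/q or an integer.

119/120

topology: planetary set — G1 14T / G2 10T / G3 34T, arm = carrier (Willis)
ring teeth: 14 + 2·10 = 34
14(ω_sun−ω_arm) = −34(ω_ring−ω_arm),  ω_sun = 0, ω_ring = 1
14(0−ω_arm) = −34(1−ω_arm)  ⇒  48·ω_arm = 34  ⇒  ω_arm = 17/24
sun–planet mesh: 14·(0−17/24) = −10·(ω_p−ω_arm)  ⇒  ω_p−ω_arm = 119/120
exact speed ratio = 119/120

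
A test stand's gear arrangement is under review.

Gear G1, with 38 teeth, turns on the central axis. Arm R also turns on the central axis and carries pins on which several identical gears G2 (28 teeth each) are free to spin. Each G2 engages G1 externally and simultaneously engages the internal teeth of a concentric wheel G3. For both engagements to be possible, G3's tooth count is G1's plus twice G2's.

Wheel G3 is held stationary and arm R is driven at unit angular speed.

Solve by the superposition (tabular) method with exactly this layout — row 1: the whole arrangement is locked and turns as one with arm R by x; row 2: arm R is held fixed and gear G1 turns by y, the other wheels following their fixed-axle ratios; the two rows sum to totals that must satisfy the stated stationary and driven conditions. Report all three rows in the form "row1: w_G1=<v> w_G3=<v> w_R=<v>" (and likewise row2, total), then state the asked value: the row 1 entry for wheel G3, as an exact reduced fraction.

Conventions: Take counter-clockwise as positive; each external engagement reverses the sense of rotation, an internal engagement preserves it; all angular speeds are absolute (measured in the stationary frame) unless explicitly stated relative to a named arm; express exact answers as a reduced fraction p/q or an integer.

row1: w_G1=1 w_G3=1 w_R=1
row2: w_G1=47/19 w_G3=-1 w_R=0
total: w_G1=66/19 w_G3=0 w_R=1
asked value: 1

planetary set (38T centre, 28T on arm, 94T internal) — Willis relation
row 1 — lock + rotate with arm: ω_sun = ω_ring = ω_arm = x
row 2 (arm held, sun turns y): ω_ring = −(38/94)·y, ω_arm = 0
boundary: total ω_ring = x − (38/94)·y = 0 and total ω_arm = x = 1  ⇒  y = 47/19, x = 1
row 2 ring = −(38/94)·47/19 = -1
totals (row 1 + row 2): sun 1 + 47/19 = 66/19, ring 1 + (-1) = 0, arm 1 + 0 = 1
asked cell (row1, ring) = 1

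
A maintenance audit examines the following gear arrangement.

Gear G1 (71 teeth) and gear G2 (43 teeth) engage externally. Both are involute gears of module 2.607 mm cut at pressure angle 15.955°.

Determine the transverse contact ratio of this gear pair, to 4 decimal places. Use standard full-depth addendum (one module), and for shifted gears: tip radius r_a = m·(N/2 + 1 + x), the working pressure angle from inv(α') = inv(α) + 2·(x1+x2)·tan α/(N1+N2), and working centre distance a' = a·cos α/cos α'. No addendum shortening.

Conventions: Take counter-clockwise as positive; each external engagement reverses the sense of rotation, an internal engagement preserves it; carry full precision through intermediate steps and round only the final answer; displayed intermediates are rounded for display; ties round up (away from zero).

topology: single-mesh involute geometry — m = 2.607, 71T/43T pair
base radii: r_b1 = 88.983336, r_b2 = 53.891316
tip radii: r_a1 = 95.155500, r_a2 = 58.657500
no profile shift: α' = α, a' = a
action lengths: √(r_a1²−r_b1²) = 33.712536, √(r_a2²−r_b2²) = 23.160923
base pitch p_b = π·m·cos α = 7.874631
CR = (33.712536 + 23.160923 − 148.599000·sin 15.95500°)/7.874631 = 2.035172
contact ratio ≈ 2.0352

2.0352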